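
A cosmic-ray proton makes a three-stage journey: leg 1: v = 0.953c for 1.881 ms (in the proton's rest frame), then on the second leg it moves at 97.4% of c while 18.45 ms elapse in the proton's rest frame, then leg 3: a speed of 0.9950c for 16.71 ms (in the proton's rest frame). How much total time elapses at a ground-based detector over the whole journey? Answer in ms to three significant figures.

Leg 1: γ = 1/√(1 − 0.953²) = 1/√0.09179 = 3.301; Δt_1 = 3.301 × 1.881 = 6.209 ms.
Leg 2: β = 0.974; γ = 1/√(1 − 0.974²) = 1/√0.05132 = 4.414; Δt_2 = 4.414 × 18.45 = 81.44 ms.
Leg 3: γ = 1/√(1 − 0.9950²) = 1/√0.009975 = 10.01; Δt_3 = 10.01 × 16.71 = 167.3 ms.
Total: 6.209 + 81.44 + 167.3 ms.

Δt = 255 ms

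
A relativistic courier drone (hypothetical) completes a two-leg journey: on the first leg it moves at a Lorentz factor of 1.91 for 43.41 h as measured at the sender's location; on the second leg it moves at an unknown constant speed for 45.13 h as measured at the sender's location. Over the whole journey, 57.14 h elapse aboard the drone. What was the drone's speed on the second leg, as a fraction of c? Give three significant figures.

β = 0.647

Leg 1: γ = 1.91; τ_1 = 43.41/1.910 = 22.73 h.
Leg 2: speed unknown; τ_2 = 45.13/γ_2.
Total proper time: 22.73 + τ_2 = 57.14, so τ_2 = 57.14 − 22.73 = 34.41 h.
γ_2 = 45.13/34.41 = 1.311; β = √(1 − 1/γ²) = √0.4186.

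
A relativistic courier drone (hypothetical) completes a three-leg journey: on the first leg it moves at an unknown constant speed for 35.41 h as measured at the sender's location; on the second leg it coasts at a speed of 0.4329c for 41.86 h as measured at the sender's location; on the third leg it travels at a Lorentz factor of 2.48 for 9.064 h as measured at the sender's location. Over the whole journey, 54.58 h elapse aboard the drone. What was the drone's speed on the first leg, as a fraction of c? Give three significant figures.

β = 0.928

Leg 1: speed unknown; τ_1 = 35.41/γ_1.
Leg 2: γ = 1/√(1 − 0.4329²) = 1/√0.8126 = 1.109; τ_2 = 41.86/1.109 = 37.73 h.
Leg 3: γ = 2.48; τ_3 = 9.064/2.480 = 3.655 h.
Total proper time: τ_1 + 37.73 + 3.655 = 54.58, so τ_1 = 54.58 − 41.39 = 13.19 h.
γ_1 = 35.41/13.19 = 2.684; β = √(1 − 1/γ²) = √0.8612.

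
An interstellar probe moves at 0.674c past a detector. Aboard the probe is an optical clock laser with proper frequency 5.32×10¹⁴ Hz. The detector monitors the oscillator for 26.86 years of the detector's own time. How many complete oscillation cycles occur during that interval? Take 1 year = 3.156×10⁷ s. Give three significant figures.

N = 3.33×10²³

γ = 1/√(1 − 0.674²) = 1/√0.5457 = 1.354
During 26.86 years of lab time, the oscillator's proper time advances by τ = Δt/γ = 26.86/1.354 = 19.84 years = 6.262×10⁸ s.
N = f × τ = 5.32×10¹⁴ × 6.262×10⁸ = 3.332×10²³.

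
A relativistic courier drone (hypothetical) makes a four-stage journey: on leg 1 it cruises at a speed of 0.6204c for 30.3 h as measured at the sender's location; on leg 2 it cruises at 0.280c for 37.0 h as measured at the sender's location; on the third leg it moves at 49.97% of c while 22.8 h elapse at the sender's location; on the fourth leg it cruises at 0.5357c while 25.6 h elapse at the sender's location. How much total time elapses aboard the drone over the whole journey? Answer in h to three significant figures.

Leg 1: γ = 1/√(1 − 0.6204²) = 1/√0.6151 = 1.275; τ_1 = 30.3/1.275 = 23.76 h.
Leg 2: γ = 1/√(1 − 0.280²) = 25/24 ≈ 1.042; τ_2 = 37.0/1.042 = 35.52 h.
Leg 3: β = 0.4997; γ = 1/√(1 − 0.4997²) = 1/√0.7503 = 1.154; τ_3 = 22.8/1.154 = 19.75 h.
Leg 4: γ = 1/√(1 − 0.5357²) = 1/√0.7130 = 1.184; τ_4 = 25.6/1.184 = 21.62 h.
Total: 23.76 + 35.52 + 19.75 + 21.62 h.

τ = 101 h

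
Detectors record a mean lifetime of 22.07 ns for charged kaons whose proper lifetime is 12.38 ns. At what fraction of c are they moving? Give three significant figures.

v = 0.828c

γ = Δt/τ₀ = 22.07/12.38 = 1.783
β = √(1 − 1/γ²) = √(1 − 0.3147) = √0.6853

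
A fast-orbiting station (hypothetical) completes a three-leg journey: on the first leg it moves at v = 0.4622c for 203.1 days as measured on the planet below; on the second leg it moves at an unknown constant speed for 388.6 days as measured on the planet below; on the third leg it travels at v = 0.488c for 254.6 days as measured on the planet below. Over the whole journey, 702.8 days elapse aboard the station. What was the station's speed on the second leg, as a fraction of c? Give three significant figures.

Leg 1: γ = 1/√(1 − 0.4622²) = 1/√0.7864 = 1.128; τ_1 = 203.1/1.128 = 180.1 days.
Leg 2: speed unknown; τ_2 = 388.6/γ_2.
Leg 3: γ = 1/√(1 − 0.488²) = 1/√0.7619 = 1.146; τ_3 = 254.6/1.146 = 222.2 days.
Total proper time: 180.1 + τ_2 + 222.2 = 702.8, so τ_2 = 702.8 − 402.3 = 300.5 days.
γ_2 = 388.6/300.5 = 1.293; β = √(1 − 1/γ²) = √0.4021.

β = 0.634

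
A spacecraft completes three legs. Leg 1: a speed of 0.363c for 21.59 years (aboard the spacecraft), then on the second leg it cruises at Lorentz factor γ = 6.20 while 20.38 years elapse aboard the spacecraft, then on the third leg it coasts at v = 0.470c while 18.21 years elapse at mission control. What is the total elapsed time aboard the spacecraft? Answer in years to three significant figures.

Leg 1: 21.59 years is already measured aboard the spacecraft.
Leg 2: 20.38 years is already measured aboard the spacecraft.
Leg 3: γ = 1/√(1 − 0.470²) = 1/√0.7791 = 1.133; τ_3 = 18.21/1.133 = 16.07 years.
Total: 21.59 + 20.38 + 16.07 years.

τ = 58.0 years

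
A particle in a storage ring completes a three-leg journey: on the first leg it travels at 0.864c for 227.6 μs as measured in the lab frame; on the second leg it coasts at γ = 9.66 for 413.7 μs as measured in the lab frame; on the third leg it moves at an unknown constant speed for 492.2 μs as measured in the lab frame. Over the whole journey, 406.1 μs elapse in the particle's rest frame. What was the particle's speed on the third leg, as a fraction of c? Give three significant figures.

Leg 1: γ = 1/√(1 − 0.864²) = 1/√0.2535 = 1.986; τ_1 = 227.6/1.986 = 114.6 μs.
Leg 2: γ = 9.66; τ_2 = 413.7/9.660 = 42.83 μs.
Leg 3: speed unknown; τ_3 = 492.2/γ_3.
Total proper time: 114.6 + 42.83 + τ_3 = 406.1, so τ_3 = 406.1 − 157.4 = 248.7 μs.
γ_3 = 492.2/248.7 = 1.979; β = √(1 − 1/γ²) = √0.7447.

β = 0.863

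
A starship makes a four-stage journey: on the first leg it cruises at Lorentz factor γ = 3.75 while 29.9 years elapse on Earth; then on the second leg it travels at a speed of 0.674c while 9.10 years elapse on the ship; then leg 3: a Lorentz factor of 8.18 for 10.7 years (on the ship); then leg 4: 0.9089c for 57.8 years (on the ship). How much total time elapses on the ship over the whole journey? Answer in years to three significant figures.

τ = 85.6 years

Leg 1: γ = 3.75; τ_1 = 29.9/3.750 = 7.973 years.
Leg 2: 9.10 years is already measured on the ship.
Leg 3: 10.7 years is already measured on the ship.
Leg 4: 57.8 years is already measured on the ship.
Total: 7.973 + 9.100 + 10.70 + 57.80 years.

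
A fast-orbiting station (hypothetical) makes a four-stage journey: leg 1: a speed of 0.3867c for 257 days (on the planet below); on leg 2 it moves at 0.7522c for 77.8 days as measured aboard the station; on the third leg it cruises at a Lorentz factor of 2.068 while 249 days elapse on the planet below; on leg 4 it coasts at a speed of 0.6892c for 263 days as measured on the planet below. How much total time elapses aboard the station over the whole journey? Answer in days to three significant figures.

Leg 1: γ = 1/√(1 − 0.3867²) = 1/√0.8505 = 1.084; τ_1 = 257/1.084 = 237.0 days.
Leg 2: 77.8 days is already measured aboard the station.
Leg 3: γ = 2.068; τ_3 = 249/2.068 = 120.4 days.
Leg 4: γ = 1/√(1 − 0.6892²) = 1/√0.5250 = 1.380; τ_4 = 263/1.380 = 190.6 days.
Total: 237.0 + 77.80 + 120.4 + 190.6 days.

τ = 626 days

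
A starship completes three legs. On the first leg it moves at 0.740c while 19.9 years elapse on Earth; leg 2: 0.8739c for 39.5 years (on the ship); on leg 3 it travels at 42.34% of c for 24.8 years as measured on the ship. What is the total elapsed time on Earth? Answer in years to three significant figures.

Δt = 129 years

Leg 1: 19.9 years is already measured on Earth.
Leg 2: γ = 1/√(1 − 0.8739²) = 1/√0.2363 = 2.057; Δt_2 = 2.057 × 39.5 = 81.26 years.
Leg 3: β = 0.4234; γ = 1/√(1 − 0.4234²) = 1/√0.8207 = 1.104; Δt_3 = 1.104 × 24.8 = 27.37 years.
Total: 19.90 + 81.26 + 27.37 years.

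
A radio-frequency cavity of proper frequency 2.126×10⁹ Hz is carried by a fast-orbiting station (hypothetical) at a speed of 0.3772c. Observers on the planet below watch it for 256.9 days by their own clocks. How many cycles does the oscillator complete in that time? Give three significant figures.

N = 4.37×10¹⁶

γ = 1/√(1 − 0.3772²) = 1/√0.8577 = 1.080
During 256.9 days of lab time, the oscillator's proper time advances by τ = Δt/γ = 256.9/1.080 = 237.9 days = 2.056×10⁷ s.
N = f × τ = 2.126×10⁹ × 2.056×10⁷ = 4.370×10¹⁶.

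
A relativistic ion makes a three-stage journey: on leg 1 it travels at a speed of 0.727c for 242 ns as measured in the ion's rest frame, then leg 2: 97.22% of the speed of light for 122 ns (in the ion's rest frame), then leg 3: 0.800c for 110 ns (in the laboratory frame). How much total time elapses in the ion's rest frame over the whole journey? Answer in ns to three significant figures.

Leg 1: 242 ns is already measured in the ion's rest frame.
Leg 2: 122 ns is already measured in the ion's rest frame.
Leg 3: γ = 1/√(1 − 0.800²) = 5/3 ≈ 1.667; τ_3 = 110/1.667 = 66.00 ns.
Total: 242.0 + 122.0 + 66.00 ns.

τ = 430 ns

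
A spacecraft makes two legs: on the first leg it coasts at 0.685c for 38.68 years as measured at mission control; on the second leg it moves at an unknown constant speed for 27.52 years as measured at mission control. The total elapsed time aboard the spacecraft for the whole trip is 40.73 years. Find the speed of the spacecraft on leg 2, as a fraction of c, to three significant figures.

Leg 1: γ = 1/√(1 − 0.685²) = 1/√0.5308 = 1.373; τ_1 = 38.68/1.373 = 28.18 years.
Leg 2: speed unknown; τ_2 = 27.52/γ_2.
Total proper time: 28.18 + τ_2 = 40.73, so τ_2 = 40.73 − 28.18 = 12.55 years.
γ_2 = 27.52/12.55 = 2.193; β = √(1 − 1/γ²) = √0.7920.

β = 0.890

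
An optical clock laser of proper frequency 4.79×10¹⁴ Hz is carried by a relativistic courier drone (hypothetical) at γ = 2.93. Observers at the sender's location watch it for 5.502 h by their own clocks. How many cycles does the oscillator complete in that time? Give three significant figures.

γ = 2.93
During 5.502 h of lab time, the oscillator's proper time advances by τ = Δt/γ = 5.502/2.930 = 1.878 h = 6.760×10³ s.
N = f × τ = 4.79×10¹⁴ × 6.760×10³ = 3.238×10¹⁸.

N = 3.24×10¹⁸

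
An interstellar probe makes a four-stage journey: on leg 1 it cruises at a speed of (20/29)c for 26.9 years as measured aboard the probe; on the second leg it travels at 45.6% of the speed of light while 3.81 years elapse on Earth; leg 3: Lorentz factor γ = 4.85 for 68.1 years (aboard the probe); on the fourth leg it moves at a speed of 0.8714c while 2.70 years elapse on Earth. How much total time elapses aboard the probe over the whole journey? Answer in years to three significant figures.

Leg 1: 26.9 years is already measured aboard the probe.
Leg 2: β = 0.456; γ = 1/√(1 − 0.456²) = 1/√0.7921 = 1.124; τ_2 = 3.81/1.124 = 3.391 years.
Leg 3: 68.1 years is already measured aboard the probe.
Leg 4: γ = 1/√(1 − 0.8714²) = 1/√0.2407 = 2.038; τ_4 = 2.70/2.038 = 1.325 years.
Total: 26.90 + 3.391 + 68.10 + 1.325 years.

τ = 99.7 years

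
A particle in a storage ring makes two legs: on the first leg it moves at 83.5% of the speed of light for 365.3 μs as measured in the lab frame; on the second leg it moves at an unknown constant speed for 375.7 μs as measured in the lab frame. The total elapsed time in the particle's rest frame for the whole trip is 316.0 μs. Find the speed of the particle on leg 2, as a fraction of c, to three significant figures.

Leg 1: β = 0.835; γ = 1/√(1 − 0.835²) = 1/√0.3028 = 1.817; τ_1 = 365.3/1.817 = 201.0 μs.
Leg 2: speed unknown; τ_2 = 375.7/γ_2.
Total proper time: 201.0 + τ_2 = 316.0, so τ_2 = 316.0 − 201.0 = 115.0 μs.
γ_2 = 375.7/115.0 = 3.267; β = √(1 − 1/γ²) = √0.9063.

β = 0.952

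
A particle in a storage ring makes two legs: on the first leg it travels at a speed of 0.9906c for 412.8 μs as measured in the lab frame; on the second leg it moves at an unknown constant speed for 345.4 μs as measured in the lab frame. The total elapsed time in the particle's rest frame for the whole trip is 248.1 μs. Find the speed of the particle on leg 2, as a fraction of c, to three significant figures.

β = 0.832

Leg 1: γ = 1/√(1 − 0.9906²) = 1/√0.01871 = 7.310; τ_1 = 412.8/7.310 = 56.47 μs.
Leg 2: speed unknown; τ_2 = 345.4/γ_2.
Total proper time: 56.47 + τ_2 = 248.1, so τ_2 = 248.1 − 56.47 = 191.6 μs.
γ_2 = 345.4/191.6 = 1.802; β = √(1 − 1/γ²) = √0.6922.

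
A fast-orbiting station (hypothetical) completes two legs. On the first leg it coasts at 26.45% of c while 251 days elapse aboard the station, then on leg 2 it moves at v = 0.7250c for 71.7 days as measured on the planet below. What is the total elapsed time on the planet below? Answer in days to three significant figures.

Δt = 332 days

Leg 1: β = 0.2645; γ = 1/√(1 − 0.2645²) = 1/√0.9300 = 1.037; Δt_1 = 1.037 × 251 = 260.3 days.
Leg 2: 71.7 days is already measured on the planet below.
Total: 260.3 + 71.70 days.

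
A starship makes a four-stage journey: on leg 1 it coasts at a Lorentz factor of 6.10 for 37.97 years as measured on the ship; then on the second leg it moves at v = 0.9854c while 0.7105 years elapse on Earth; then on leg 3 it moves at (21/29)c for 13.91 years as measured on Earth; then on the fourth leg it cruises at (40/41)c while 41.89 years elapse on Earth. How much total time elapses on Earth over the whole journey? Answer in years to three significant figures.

Δt = 288 years

Leg 1: γ = 6.10; Δt_1 = 6.100 × 37.97 = 231.6 years.
Leg 2: 0.7105 years is already measured on Earth.
Leg 3: 13.91 years is already measured on Earth.
Leg 4: 41.89 years is already measured on Earth.
Total: 231.6 + 0.7105 + 13.91 + 41.89 years.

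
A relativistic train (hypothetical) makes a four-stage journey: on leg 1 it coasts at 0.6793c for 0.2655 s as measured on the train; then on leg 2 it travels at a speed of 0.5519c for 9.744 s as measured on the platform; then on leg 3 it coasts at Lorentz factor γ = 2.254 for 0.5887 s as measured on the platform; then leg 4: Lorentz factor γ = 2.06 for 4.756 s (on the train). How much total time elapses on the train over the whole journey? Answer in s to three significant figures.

Leg 1: 0.2655 s is already measured on the train.
Leg 2: γ = 1/√(1 − 0.5519²) = 1/√0.6954 = 1.199; τ_2 = 9.744/1.199 = 8.126 s.
Leg 3: γ = 2.254; τ_3 = 0.5887/2.254 = 0.2612 s.
Leg 4: 4.756 s is already measured on the train.
Total: 0.2655 + 8.126 + 0.2612 + 4.756 s.

τ = 13.4 s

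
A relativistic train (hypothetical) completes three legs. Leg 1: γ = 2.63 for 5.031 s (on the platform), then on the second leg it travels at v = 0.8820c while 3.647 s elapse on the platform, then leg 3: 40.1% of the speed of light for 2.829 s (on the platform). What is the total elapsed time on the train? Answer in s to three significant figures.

Leg 1: γ = 2.63; τ_1 = 5.031/2.630 = 1.913 s.
Leg 2: γ = 1/√(1 − 0.8820²) = 1/√0.2221 = 2.122; τ_2 = 3.647/2.122 = 1.719 s.
Leg 3: β = 0.401; γ = 1/√(1 − 0.401²) = 1/√0.8392 = 1.092; τ_3 = 2.829/1.092 = 2.592 s.
Total: 1.913 + 1.719 + 2.592 s.

τ = 6.22 s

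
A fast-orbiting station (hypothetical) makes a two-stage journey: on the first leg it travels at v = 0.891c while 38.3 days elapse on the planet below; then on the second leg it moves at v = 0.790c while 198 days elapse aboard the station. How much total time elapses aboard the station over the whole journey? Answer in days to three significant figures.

Leg 1: γ = 1/√(1 − 0.891²) = 1/√0.2061 = 2.203; τ_1 = 38.3/2.203 = 17.39 days.
Leg 2: 198 days is already measured aboard the station.
Total: 17.39 + 198.0 days.

τ = 215 days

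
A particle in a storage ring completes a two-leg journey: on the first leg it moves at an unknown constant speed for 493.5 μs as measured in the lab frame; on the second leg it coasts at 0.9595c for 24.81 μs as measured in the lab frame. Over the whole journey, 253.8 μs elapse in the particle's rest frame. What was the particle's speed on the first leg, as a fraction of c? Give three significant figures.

Leg 1: speed unknown; τ_1 = 493.5/γ_1.
Leg 2: γ = 1/√(1 − 0.9595²) = 1/√0.07936 = 3.550; τ_2 = 24.81/3.550 = 6.989 μs.
Total proper time: τ_1 + 6.989 = 253.8, so τ_1 = 253.8 − 6.989 = 246.8 μs.
γ_1 = 493.5/246.8 = 2.000; β = √(1 − 1/γ²) = √0.7499.

β = 0.866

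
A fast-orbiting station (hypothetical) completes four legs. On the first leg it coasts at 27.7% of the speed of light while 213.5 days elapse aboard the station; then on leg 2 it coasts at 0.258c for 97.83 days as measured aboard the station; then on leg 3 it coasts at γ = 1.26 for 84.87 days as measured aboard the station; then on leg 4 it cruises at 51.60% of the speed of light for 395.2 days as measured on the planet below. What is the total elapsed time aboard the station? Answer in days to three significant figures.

Leg 1: 213.5 days is already measured aboard the station.
Leg 2: 97.83 days is already measured aboard the station.
Leg 3: 84.87 days is already measured aboard the station.
Leg 4: β = 0.5160; γ = 1/√(1 − 0.5160²) = 1/√0.7337 = 1.167; τ_4 = 395.2/1.167 = 338.5 days.
Total: 213.5 + 97.83 + 84.87 + 338.5 days.

τ = 735 days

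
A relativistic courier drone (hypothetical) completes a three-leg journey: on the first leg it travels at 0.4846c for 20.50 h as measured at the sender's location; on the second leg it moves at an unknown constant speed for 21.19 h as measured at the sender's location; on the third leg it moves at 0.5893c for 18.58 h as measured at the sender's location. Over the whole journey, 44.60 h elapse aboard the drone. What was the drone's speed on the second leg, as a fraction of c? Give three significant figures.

Leg 1: γ = 1/√(1 − 0.4846²) = 1/√0.7652 = 1.143; τ_1 = 20.50/1.143 = 17.93 h.
Leg 2: speed unknown; τ_2 = 21.19/γ_2.
Leg 3: γ = 1/√(1 − 0.5893²) = 1/√0.6527 = 1.238; τ_3 = 18.58/1.238 = 15.01 h.
Total proper time: 17.93 + τ_2 + 15.01 = 44.60, so τ_2 = 44.60 − 32.94 = 11.66 h.
γ_2 = 21.19/11.66 = 1.818; β = √(1 − 1/γ²) = √0.6974.

β = 0.835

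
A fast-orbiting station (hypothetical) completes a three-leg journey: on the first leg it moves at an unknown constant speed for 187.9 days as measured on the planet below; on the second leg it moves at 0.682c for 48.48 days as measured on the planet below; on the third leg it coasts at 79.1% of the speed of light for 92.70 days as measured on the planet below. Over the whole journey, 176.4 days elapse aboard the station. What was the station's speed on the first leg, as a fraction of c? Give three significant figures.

β = 0.894

Leg 1: speed unknown; τ_1 = 187.9/γ_1.
Leg 2: γ = 1/√(1 − 0.682²) = 1/√0.5349 = 1.367; τ_2 = 48.48/1.367 = 35.46 days.
Leg 3: β = 0.791; γ = 1/√(1 − 0.791²) = 1/√0.3743 = 1.634; τ_3 = 92.70/1.634 = 56.72 days.
Total proper time: τ_1 + 35.46 + 56.72 = 176.4, so τ_1 = 176.4 − 92.17 = 84.23 days.
γ_1 = 187.9/84.23 = 2.231; β = √(1 − 1/γ²) = √0.7991.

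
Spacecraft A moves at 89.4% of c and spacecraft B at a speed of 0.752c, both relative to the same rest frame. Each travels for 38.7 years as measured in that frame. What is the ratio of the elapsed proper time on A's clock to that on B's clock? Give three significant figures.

A: β = 0.894; γ = 1/√(1 − 0.894²) = 1/√0.2008 = 2.232. B: γ = 1/√(1 − 0.752²) = 1/√0.4345 = 1.517.
τ_A/τ_B = γ_B/γ_A = 1.517/2.232 = 0.6798, so τ_A/τ_B = 0.6798.

τ_A/τ_B = 0.680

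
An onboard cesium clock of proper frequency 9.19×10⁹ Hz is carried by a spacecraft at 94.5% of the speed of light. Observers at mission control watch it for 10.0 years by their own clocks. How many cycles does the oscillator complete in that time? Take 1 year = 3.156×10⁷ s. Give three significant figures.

β = 0.945; γ = 1/√(1 − 0.945²) = 1/√0.1070 = 3.057
During 10.0 years of lab time, the oscillator's proper time advances by τ = Δt/γ = 10.0/3.057 = 3.271 years = 1.032×10⁸ s.
N = f × τ = 9.19×10⁹ × 1.032×10⁸ = 9.486×10¹⁷.

N = 9.49×10¹⁷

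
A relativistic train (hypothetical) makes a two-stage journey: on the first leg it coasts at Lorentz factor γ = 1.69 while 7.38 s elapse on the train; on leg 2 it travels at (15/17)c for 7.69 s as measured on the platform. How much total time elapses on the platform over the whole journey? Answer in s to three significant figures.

Leg 1: γ = 1.69; Δt_1 = 1.690 × 7.38 = 12.47 s.
Leg 2: 7.69 s is already measured on the platform.
Total: 12.47 + 7.690 s.

Δt = 20.2 s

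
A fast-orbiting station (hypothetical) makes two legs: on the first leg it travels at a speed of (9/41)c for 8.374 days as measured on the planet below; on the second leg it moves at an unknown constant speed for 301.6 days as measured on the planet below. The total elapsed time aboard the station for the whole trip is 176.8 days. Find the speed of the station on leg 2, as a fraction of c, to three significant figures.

Leg 1: γ = 1/√(1 − (9/41)²) = 41/40 = 1.025; τ_1 = 8.374/1.025 = 8.170 days.
Leg 2: speed unknown; τ_2 = 301.6/γ_2.
Total proper time: 8.170 + τ_2 = 176.8, so τ_2 = 176.8 − 8.170 = 168.6 days.
γ_2 = 301.6/168.6 = 1.789; β = √(1 − 1/γ²) = √0.6874.

β = 0.829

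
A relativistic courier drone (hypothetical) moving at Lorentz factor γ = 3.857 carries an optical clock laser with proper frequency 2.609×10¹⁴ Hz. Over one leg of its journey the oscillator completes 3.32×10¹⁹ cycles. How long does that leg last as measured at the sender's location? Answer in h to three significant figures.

Δt = 136 h

γ = 3.857
Proper time for N cycles: τ = N/f = 3.32×10¹⁹/(2.609×10¹⁴) = 1.273×10⁵ s = 35.35 h.
Lab-frame duration Δt = γτ = 3.857 × 35.35 = 136.3 h.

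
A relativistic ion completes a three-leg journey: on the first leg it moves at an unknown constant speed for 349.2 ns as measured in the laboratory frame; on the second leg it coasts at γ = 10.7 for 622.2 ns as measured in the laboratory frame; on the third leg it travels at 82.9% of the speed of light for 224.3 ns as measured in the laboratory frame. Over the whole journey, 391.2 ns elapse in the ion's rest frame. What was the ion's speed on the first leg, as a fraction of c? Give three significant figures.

β = 0.804

Leg 1: speed unknown; τ_1 = 349.2/γ_1.
Leg 2: γ = 10.7; τ_2 = 622.2/10.70 = 58.15 ns.
Leg 3: β = 0.829; γ = 1/√(1 − 0.829²) = 1/√0.3128 = 1.788; τ_3 = 224.3/1.788 = 125.4 ns.
Total proper time: τ_1 + 58.15 + 125.4 = 391.2, so τ_1 = 391.2 − 183.6 = 207.6 ns.
γ_1 = 349.2/207.6 = 1.682; β = √(1 − 1/γ²) = √0.6465.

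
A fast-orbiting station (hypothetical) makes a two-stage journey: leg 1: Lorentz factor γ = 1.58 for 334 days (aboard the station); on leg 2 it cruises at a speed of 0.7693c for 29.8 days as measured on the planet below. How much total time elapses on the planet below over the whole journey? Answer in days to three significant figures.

Leg 1: γ = 1.58; Δt_1 = 1.580 × 334 = 527.7 days.
Leg 2: 29.8 days is already measured on the planet below.
Total: 527.7 + 29.80 days.

Δt = 558 days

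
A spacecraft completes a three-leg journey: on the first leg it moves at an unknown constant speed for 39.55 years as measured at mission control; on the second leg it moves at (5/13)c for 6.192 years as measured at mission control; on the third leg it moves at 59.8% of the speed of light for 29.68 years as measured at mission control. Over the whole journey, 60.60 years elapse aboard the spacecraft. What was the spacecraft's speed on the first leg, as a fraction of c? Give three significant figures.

β = 0.618

Leg 1: speed unknown; τ_1 = 39.55/γ_1.
Leg 2: γ = 1/√(1 − (5/13)²) = 13/12 ≈ 1.083; τ_2 = 6.192/1.083 = 5.716 years.
Leg 3: β = 0.598; γ = 1/√(1 − 0.598²) = 1/√0.6424 = 1.248; τ_3 = 29.68/1.248 = 23.79 years.
Total proper time: τ_1 + 5.716 + 23.79 = 60.60, so τ_1 = 60.60 − 29.50 = 31.10 years.
γ_1 = 39.55/31.10 = 1.272; β = √(1 − 1/γ²) = √0.3818.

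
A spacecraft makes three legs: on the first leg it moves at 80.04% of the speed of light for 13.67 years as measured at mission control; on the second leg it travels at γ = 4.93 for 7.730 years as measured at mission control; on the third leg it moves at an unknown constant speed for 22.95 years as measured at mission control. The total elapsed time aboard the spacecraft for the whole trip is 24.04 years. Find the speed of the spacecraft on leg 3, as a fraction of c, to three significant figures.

Leg 1: β = 0.8004; γ = 1/√(1 − 0.8004²) = 1/√0.3594 = 1.668; τ_1 = 13.67/1.668 = 8.195 years.
Leg 2: γ = 4.93; τ_2 = 7.730/4.930 = 1.568 years.
Leg 3: speed unknown; τ_3 = 22.95/γ_3.
Total proper time: 8.195 + 1.568 + τ_3 = 24.04, so τ_3 = 24.04 − 9.763 = 14.28 years.
γ_3 = 22.95/14.28 = 1.607; β = √(1 − 1/γ²) = √0.6130.

β = 0.783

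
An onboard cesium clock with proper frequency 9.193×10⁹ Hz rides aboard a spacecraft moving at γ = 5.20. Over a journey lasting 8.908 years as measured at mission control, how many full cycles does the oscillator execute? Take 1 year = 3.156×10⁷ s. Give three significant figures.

γ = 5.20
The oscillator's own cycle count is N = f × τ where τ is the proper time aboard the spacecraft. τ = Δt/γ = 8.908/5.200 = 1.713 years = 5.406×10⁷ s.
N = 9.193×10⁹ × 5.406×10⁷ = 4.970×10¹⁷.

N = 4.97×10¹⁷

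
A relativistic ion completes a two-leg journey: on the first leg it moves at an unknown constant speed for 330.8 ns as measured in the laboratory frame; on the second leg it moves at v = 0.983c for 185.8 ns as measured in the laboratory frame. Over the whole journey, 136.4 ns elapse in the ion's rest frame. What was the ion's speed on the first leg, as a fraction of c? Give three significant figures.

β = 0.951

Leg 1: speed unknown; τ_1 = 330.8/γ_1.
Leg 2: γ = 1/√(1 − 0.983²) = 1/√0.03371 = 5.446; τ_2 = 185.8/5.446 = 34.11 ns.
Total proper time: τ_1 + 34.11 = 136.4, so τ_1 = 136.4 − 34.11 = 102.3 ns.
γ_1 = 330.8/102.3 = 3.234; β = √(1 − 1/γ²) = √0.9044.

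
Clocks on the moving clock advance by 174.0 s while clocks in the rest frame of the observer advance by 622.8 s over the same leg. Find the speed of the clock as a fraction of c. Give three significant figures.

The proper time is measured on the moving clock (both events occur at the clock's location); Δt is measured in the rest frame of the observer. γ = Δt/τ = 622.8/174.0 = 3.579.
β = √(1 − 1/γ²) = √(1 − 0.07806) = √0.9219

β = 0.960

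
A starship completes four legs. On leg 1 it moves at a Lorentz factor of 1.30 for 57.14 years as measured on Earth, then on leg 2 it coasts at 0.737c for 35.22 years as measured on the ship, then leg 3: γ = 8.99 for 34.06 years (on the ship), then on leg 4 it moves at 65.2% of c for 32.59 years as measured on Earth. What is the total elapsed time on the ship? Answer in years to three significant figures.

Leg 1: γ = 1.30; τ_1 = 57.14/1.300 = 43.95 years.
Leg 2: 35.22 years is already measured on the ship.
Leg 3: 34.06 years is already measured on the ship.
Leg 4: β = 0.652; γ = 1/√(1 − 0.652²) = 1/√0.5749 = 1.319; τ_4 = 32.59/1.319 = 24.71 years.
Total: 43.95 + 35.22 + 34.06 + 24.71 years.

τ = 138 years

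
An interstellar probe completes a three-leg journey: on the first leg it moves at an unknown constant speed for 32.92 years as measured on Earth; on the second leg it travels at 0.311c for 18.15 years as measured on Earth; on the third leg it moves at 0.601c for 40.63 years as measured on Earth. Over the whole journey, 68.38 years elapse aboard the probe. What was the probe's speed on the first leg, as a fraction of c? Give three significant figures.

Leg 1: speed unknown; τ_1 = 32.92/γ_1.
Leg 2: γ = 1/√(1 − 0.311²) = 1/√0.9033 = 1.052; τ_2 = 18.15/1.052 = 17.25 years.
Leg 3: γ = 1/√(1 − 0.601²) = 1/√0.6388 = 1.251; τ_3 = 40.63/1.251 = 32.47 years.
Total proper time: τ_1 + 17.25 + 32.47 = 68.38, so τ_1 = 68.38 − 49.72 = 18.66 years.
γ_1 = 32.92/18.66 = 1.765; β = √(1 − 1/γ²) = √0.6788.

β = 0.824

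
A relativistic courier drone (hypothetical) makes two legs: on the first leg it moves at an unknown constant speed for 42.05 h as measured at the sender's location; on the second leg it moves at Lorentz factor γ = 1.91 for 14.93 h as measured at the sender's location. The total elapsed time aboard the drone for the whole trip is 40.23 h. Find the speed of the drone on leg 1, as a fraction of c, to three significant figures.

Leg 1: speed unknown; τ_1 = 42.05/γ_1.
Leg 2: γ = 1.91; τ_2 = 14.93/1.910 = 7.817 h.
Total proper time: τ_1 + 7.817 = 40.23, so τ_1 = 40.23 − 7.817 = 32.41 h.
γ_1 = 42.05/32.41 = 1.297; β = √(1 − 1/γ²) = √0.4058.

β = 0.637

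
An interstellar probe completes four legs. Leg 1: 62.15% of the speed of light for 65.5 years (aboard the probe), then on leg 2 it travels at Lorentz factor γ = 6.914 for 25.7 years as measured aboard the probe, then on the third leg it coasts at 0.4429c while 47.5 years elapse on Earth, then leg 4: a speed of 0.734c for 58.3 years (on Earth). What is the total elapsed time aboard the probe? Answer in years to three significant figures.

τ = 173 years

Leg 1: 65.5 years is already measured aboard the probe.
Leg 2: 25.7 years is already measured aboard the probe.
Leg 3: γ = 1/√(1 − 0.4429²) = 1/√0.8038 = 1.115; τ_3 = 47.5/1.115 = 42.59 years.
Leg 4: γ = 1/√(1 − 0.734²) = 1/√0.4612 = 1.472; τ_4 = 58.3/1.472 = 39.59 years.
Total: 65.50 + 25.70 + 42.59 + 39.59 years.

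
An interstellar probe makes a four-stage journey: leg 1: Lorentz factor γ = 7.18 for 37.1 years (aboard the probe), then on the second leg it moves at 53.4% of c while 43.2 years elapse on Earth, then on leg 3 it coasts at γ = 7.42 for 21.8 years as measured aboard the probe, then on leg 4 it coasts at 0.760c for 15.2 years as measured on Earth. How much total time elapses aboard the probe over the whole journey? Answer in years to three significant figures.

Leg 1: 37.1 years is already measured aboard the probe.
Leg 2: β = 0.534; γ = 1/√(1 − 0.534²) = 1/√0.7148 = 1.183; τ_2 = 43.2/1.183 = 36.52 years.
Leg 3: 21.8 years is already measured aboard the probe.
Leg 4: γ = 1/√(1 − 0.760²) = 1/√0.4224 = 1.539; τ_4 = 15.2/1.539 = 9.879 years.
Total: 37.10 + 36.52 + 21.80 + 9.879 years.

τ = 105 years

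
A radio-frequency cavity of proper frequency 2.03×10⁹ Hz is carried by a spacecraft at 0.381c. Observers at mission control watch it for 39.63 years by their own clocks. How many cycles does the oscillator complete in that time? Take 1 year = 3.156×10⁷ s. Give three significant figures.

γ = 1/√(1 − 0.381²) = 1/√0.8548 = 1.082
During 39.63 years of lab time, the oscillator's proper time advances by τ = Δt/γ = 39.63/1.082 = 36.64 years = 1.156×10⁹ s.
N = f × τ = 2.03×10⁹ × 1.156×10⁹ = 2.347×10¹⁸.

N = 2.35×10¹⁸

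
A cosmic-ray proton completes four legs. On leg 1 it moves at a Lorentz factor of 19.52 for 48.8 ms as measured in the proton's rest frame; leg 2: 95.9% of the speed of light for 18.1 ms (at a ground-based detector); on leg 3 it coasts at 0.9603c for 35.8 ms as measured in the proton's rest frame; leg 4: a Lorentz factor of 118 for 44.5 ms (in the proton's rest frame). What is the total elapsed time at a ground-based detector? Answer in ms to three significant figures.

Δt = 6350 ms

Leg 1: γ = 19.52; Δt_1 = 19.52 × 48.8 = 952.6 ms.
Leg 2: 18.1 ms is already measured at a ground-based detector.
Leg 3: γ = 1/√(1 − 0.9603²) = 1/√0.07782 = 3.585; Δt_3 = 3.585 × 35.8 = 128.3 ms.
Leg 4: γ = 118; Δt_4 = 118.0 × 44.5 = 5251 ms.
Total: 952.6 + 18.10 + 128.3 + 5251 ms.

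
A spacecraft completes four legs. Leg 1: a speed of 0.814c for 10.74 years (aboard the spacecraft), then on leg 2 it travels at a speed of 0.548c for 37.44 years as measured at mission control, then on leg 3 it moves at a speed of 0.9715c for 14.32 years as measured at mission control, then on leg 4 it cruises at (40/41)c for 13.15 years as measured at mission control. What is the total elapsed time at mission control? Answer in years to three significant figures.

Δt = 83.4 years

Leg 1: γ = 1/√(1 − 0.814²) = 1/√0.3374 = 1.722; Δt_1 = 1.722 × 10.74 = 18.49 years.
Leg 2: 37.44 years is already measured at mission control.
Leg 3: 14.32 years is already measured at mission control.
Leg 4: 13.15 years is already measured at mission control.
Total: 18.49 + 37.44 + 14.32 + 13.15 years.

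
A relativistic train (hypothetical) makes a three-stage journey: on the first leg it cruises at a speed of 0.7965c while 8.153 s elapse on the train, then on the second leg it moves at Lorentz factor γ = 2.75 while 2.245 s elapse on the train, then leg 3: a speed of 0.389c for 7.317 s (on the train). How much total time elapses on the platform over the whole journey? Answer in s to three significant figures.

Leg 1: γ = 1/√(1 − 0.7965²) = 1/√0.3656 = 1.654; Δt_1 = 1.654 × 8.153 = 13.48 s.
Leg 2: γ = 2.75; Δt_2 = 2.750 × 2.245 = 6.174 s.
Leg 3: γ = 1/√(1 − 0.389²) = 1/√0.8487 = 1.085; Δt_3 = 1.085 × 7.317 = 7.943 s.
Total: 13.48 + 6.174 + 7.943 s.

Δt = 27.6 s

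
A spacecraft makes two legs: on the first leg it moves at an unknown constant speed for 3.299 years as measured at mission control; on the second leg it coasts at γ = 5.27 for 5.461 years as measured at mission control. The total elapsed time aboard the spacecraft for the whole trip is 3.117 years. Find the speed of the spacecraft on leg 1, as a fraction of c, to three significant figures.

Leg 1: speed unknown; τ_1 = 3.299/γ_1.
Leg 2: γ = 5.27; τ_2 = 5.461/5.270 = 1.036 years.
Total proper time: τ_1 + 1.036 = 3.117, so τ_1 = 3.117 − 1.036 = 2.081 years.
γ_1 = 3.299/2.081 = 1.585; β = √(1 − 1/γ²) = √0.6022.

β = 0.776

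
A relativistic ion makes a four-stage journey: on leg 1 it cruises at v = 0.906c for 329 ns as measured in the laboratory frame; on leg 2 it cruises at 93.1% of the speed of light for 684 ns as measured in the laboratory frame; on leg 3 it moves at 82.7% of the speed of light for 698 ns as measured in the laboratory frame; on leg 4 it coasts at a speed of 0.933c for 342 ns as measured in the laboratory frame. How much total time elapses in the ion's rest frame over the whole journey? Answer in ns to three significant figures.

Leg 1: γ = 1/√(1 − 0.906²) = 1/√0.1792 = 2.363; τ_1 = 329/2.363 = 139.3 ns.
Leg 2: β = 0.931; γ = 1/√(1 − 0.931²) = 1/√0.1332 = 2.740; τ_2 = 684/2.740 = 249.7 ns.
Leg 3: β = 0.827; γ = 1/√(1 − 0.827²) = 1/√0.3161 = 1.779; τ_3 = 698/1.779 = 392.4 ns.
Leg 4: γ = 1/√(1 − 0.933²) = 1/√0.1295 = 2.779; τ_4 = 342/2.779 = 123.1 ns.
Total: 139.3 + 249.7 + 392.4 + 123.1 ns.

τ = 904 ns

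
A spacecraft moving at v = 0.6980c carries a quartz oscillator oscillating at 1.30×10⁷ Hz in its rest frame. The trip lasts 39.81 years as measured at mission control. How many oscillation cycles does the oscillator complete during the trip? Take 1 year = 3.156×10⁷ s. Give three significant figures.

N = 1.17×10¹⁶

γ = 1/√(1 − 0.6980²) = 1/√0.5128 = 1.396
The oscillator's own cycle count is N = f × τ where τ is the proper time aboard the spacecraft. τ = Δt/γ = 39.81/1.396 = 28.51 years = 8.997×10⁸ s.
N = 1.30×10⁷ × 8.997×10⁸ = 1.170×10¹⁶.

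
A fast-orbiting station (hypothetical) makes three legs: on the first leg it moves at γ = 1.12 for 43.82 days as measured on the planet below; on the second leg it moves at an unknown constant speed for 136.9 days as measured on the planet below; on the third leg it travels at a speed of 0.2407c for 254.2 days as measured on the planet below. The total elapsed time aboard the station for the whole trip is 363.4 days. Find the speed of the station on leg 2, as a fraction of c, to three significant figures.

β = 0.824

Leg 1: γ = 1.12; τ_1 = 43.82/1.120 = 39.12 days.
Leg 2: speed unknown; τ_2 = 136.9/γ_2.
Leg 3: γ = 1/√(1 − 0.2407²) = 1/√0.9421 = 1.030; τ_3 = 254.2/1.030 = 246.7 days.
Total proper time: 39.12 + τ_2 + 246.7 = 363.4, so τ_2 = 363.4 − 285.9 = 77.55 days.
γ_2 = 136.9/77.55 = 1.765; β = √(1 − 1/γ²) = √0.6791.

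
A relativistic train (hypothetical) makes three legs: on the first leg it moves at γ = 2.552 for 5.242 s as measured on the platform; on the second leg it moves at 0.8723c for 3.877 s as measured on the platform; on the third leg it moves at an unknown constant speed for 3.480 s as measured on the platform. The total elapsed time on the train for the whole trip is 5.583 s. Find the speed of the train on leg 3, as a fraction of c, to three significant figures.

Leg 1: γ = 2.552; τ_1 = 5.242/2.552 = 2.054 s.
Leg 2: γ = 1/√(1 − 0.8723²) = 1/√0.2391 = 2.045; τ_2 = 3.877/2.045 = 1.896 s.
Leg 3: speed unknown; τ_3 = 3.480/γ_3.
Total proper time: 2.054 + 1.896 + τ_3 = 5.583, so τ_3 = 5.583 − 3.950 = 1.633 s.
γ_3 = 3.480/1.633 = 2.131; β = √(1 − 1/γ²) = √0.7798.

β = 0.883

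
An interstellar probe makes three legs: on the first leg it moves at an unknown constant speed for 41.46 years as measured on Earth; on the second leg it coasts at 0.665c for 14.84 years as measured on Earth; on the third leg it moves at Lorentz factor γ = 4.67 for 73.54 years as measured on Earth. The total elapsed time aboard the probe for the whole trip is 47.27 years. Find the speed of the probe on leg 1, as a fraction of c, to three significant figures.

β = 0.870

Leg 1: speed unknown; τ_1 = 41.46/γ_1.
Leg 2: γ = 1/√(1 − 0.665²) = 1/√0.5578 = 1.339; τ_2 = 14.84/1.339 = 11.08 years.
Leg 3: γ = 4.67; τ_3 = 73.54/4.670 = 15.75 years.
Total proper time: τ_1 + 11.08 + 15.75 = 47.27, so τ_1 = 47.27 − 26.83 = 20.44 years.
γ_1 = 41.46/20.44 = 2.028; β = √(1 − 1/γ²) = √0.7570.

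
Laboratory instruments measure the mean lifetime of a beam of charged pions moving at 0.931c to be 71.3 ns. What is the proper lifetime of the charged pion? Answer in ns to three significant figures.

τ₀ = 26.0 ns

γ = 1/√(1 − 0.931²) = 1/√0.1332 = 2.740
The lab-frame lifetime is the dilated interval; the proper lifetime is τ₀ = Δt/γ = 71.3/2.740 ns.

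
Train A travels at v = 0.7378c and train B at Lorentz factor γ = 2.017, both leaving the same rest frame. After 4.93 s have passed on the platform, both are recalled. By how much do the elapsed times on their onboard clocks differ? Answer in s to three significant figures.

|τ_A − τ_B| = 0.884 s

A: γ = 1/√(1 − 0.7378²) = 1/√0.4557 = 1.481; τ_A = 4.93/1.481 = 3.328 s.
B: γ = 2.017; τ_B = 4.93/2.017 = 2.444 s.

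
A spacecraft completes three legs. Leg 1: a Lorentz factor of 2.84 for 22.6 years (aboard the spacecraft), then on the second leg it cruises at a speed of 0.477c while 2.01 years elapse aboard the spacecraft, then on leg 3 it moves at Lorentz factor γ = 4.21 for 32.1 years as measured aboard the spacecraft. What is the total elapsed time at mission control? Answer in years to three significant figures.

Leg 1: γ = 2.84; Δt_1 = 2.840 × 22.6 = 64.18 years.
Leg 2: γ = 1/√(1 − 0.477²) = 1/√0.7725 = 1.138; Δt_2 = 1.138 × 2.01 = 2.287 years.
Leg 3: γ = 4.21; Δt_3 = 4.210 × 32.1 = 135.1 years.
Total: 64.18 + 2.287 + 135.1 years.

Δt = 202 years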